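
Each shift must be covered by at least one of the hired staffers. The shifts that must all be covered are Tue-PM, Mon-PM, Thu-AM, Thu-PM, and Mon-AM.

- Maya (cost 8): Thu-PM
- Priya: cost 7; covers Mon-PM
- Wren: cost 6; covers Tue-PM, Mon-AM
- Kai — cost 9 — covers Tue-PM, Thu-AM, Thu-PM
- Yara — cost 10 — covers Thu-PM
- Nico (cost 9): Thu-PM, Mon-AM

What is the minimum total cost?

22

This is a weighted set-cover instance.
Choose Priya, Wren, and Kai: together they cover Tue-PM, Mon-PM, Thu-AM, Thu-PM, Mon-AM — every shift.
Total cost: 7 + 6 + 9 = 22.
No cover costs less than 22.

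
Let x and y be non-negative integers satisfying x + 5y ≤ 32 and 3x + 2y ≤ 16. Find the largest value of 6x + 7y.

48

The continuous relaxation peaks at (1.23, 6.15) with value 50.46; rounding to a feasible lattice point costs some objective.
(x,y)=(1,6): 1·1+5·6=31≤32, 3·1+2·6=15≤16, objective 48.
(x,y)=(2,5): 1·2+5·5=27≤32, 3·2+2·5=16≤16, objective 47.
(x,y)=(0,6): 1·0+5·6=30≤32, 3·0+2·6=12≤16, objective 42.
Maximum is 48 at (x,y)=(1,6).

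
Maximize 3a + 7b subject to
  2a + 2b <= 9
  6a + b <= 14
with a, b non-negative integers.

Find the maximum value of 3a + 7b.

28

The continuous relaxation peaks at (0, 4.5) with value 31.50; rounding to a feasible lattice point costs some objective.
(a,b)=(0,4): 2·0+2·4=8≤9, 6·0+1·4=4≤14, objective 28.
(a,b)=(1,3): 2·1+2·3=8≤9, 6·1+1·3=9≤14, objective 24.
(a,b)=(0,3): 2·0+2·3=6≤9, 6·0+1·3=3≤14, objective 21.
The best lattice point is (0,4), giving 28.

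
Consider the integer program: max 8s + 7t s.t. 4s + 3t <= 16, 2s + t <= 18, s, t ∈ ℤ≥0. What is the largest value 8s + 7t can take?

36

Relaxing integrality, the LP optimum is 37.33 at (s,t) = (0, 5.33), which is not an integer point.
(s,t)=(1,4): 4·1+3·4=16≤16, 2·1+1·4=6≤18, objective 36.
(s,t)=(0,5): 4·0+3·5=15≤16, 2·0+1·5=5≤18, objective 35.
(s,t)=(1,3): 4·1+3·3=13≤16, 2·1+1·3=5≤18, objective 29.
The best lattice point is (1,4), giving 36.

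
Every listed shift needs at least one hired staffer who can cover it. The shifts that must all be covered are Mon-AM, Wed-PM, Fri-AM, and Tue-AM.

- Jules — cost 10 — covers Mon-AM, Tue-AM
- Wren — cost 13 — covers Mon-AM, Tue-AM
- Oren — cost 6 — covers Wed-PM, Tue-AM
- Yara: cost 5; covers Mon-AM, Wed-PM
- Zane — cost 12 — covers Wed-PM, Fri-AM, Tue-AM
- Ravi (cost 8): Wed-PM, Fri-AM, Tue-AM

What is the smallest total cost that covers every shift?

This is an integer covering problem.
Choose Yara and Ravi: together they cover Mon-AM, Wed-PM, Fri-AM, Tue-AM — every shift.
Total cost: 5 + 8 = 13.
No cover costs less than 13.

13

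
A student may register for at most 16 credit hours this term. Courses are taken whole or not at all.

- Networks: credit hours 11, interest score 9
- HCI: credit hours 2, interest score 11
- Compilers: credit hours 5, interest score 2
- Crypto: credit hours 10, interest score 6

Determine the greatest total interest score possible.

Allowing fractional choices, the relaxed optimum would be about 21.8, but courses are indivisible.
HCI + Crypto: credit hours 2 + 10 = 12 ≤ 16, interest score 11 + 6 = 17.
Networks + HCI: credit hours 11 + 2 = 13 ≤ 16, interest score 9 + 11 = 20.
HCI + Compilers: credit hours 2 + 5 = 7 ≤ 16, interest score 11 + 2 = 13.
Best is Networks and HCI with total interest score 20.

20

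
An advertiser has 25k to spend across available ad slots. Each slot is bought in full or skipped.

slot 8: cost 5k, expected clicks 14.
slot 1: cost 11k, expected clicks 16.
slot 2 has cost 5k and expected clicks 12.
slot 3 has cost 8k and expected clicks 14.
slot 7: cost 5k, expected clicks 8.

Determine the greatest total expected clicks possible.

48

Take slot 8, slot 2, slot 3, and slot 7: cost 5 + 5 + 8 + 5 = 23 ≤ 25, expected clicks 14 + 12 + 14 + 8 = 48.
No other feasible combination does better.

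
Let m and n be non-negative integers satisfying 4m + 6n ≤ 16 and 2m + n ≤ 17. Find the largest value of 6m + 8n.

24

(m,n)=(4,0): 4·4+6·0=16≤16, 2·4+1·0=8≤17, objective 24.
(m,n)=(3,0): 4·3+6·0=12≤16, 2·3+1·0=6≤17, objective 18.
No feasible integer point exceeds 24.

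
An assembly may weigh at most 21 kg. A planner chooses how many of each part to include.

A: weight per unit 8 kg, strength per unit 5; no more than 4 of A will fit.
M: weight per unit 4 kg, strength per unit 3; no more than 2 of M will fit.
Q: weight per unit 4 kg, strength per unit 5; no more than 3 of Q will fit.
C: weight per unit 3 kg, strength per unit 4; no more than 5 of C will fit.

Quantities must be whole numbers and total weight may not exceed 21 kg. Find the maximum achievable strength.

27

C has the best ratio (4/3); taking only C gives at most 5×4 = 20 (stopped by the supply cap of 5).
Mixing does better — 3×Q and 3×C: weight 21 ≤ 21, strength 3·5 + 3·4 = 27.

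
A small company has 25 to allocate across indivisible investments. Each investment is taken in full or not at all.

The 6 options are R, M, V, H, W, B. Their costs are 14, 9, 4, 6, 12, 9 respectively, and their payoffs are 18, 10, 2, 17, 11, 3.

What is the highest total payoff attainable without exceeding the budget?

Allowing fractional choices, the relaxed optimum would be about 40.6, but investments are indivisible.
R + V + H: cost 14 + 4 + 6 = 24 ≤ 25, payoff 18 + 2 + 17 = 37.
V + H + W: cost 4 + 6 + 12 = 22 ≤ 25, payoff 2 + 17 + 11 = 30.
R + H: cost 14 + 6 = 20 ≤ 25, payoff 18 + 17 = 35.
Best is R, V, and H with total payoff 37.

37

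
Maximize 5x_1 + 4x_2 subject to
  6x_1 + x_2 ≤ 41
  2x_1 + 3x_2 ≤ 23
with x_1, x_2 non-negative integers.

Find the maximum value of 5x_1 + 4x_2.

The continuous relaxation peaks at (6.25, 3.5) with value 45.25; rounding to a feasible lattice point costs some objective.
(x_1,x_2)=(6,3): 6·6+1·3=39≤41, 2·6+3·3=21≤23, objective 42.
(x_1,x_2)=(5,4): 6·5+1·4=34≤41, 2·5+3·4=22≤23, objective 41.
The best lattice point is (6,3), giving 42.

42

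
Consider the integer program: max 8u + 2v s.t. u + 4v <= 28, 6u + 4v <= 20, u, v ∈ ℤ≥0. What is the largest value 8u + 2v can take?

24

Relaxing integrality, the LP optimum is 26.67 at (u,v) = (3.33, 0), which is not an integer point.
(u,v)=(3,0): 1·3+4·0=3≤28, 6·3+4·0=18≤20, objective 24.
(u,v)=(2,1): 1·2+4·1=6≤28, 6·2+4·1=16≤20, objective 18.
(u,v)=(2,0): 1·2+4·0=2≤28, 6·2+4·0=12≤20, objective 16.
Maximum is 24 at (u,v)=(3,0).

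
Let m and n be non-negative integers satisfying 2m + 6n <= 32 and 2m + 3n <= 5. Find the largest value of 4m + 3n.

The continuous relaxation peaks at (2.5, 0) with value 10.00; rounding to a feasible lattice point costs some objective.
(m,n)=(2,0): 2·2+6·0=4≤32, 2·2+3·0=4≤5, objective 8.
(m,n)=(1,1): 2·1+6·1=8≤32, 2·1+3·1=5≤5, objective 7.
(m,n)=(1,0): 2·1+6·0=2≤32, 2·1+3·0=2≤5, objective 4.
No feasible integer point exceeds 8.

8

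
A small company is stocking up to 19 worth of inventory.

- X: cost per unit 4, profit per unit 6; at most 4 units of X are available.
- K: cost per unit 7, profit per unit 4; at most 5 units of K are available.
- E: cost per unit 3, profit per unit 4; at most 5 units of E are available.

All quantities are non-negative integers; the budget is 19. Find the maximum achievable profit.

This is a bounded integer knapsack.
1×X and 5×E: cost 19 ≤ 19, profit 1·6 + 5·4 = 26.
4×X and 1×E: cost 19 ≤ 19, profit 4·6 + 1·4 = 28.
Best is 28.

28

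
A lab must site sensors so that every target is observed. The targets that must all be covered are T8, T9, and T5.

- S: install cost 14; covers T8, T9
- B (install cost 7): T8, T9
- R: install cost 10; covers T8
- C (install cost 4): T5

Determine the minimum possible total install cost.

11

Choose B and C: together they cover T8, T9, T5 — every target.
Total install cost: 7 + 4 = 11.
No cover costs less than 11.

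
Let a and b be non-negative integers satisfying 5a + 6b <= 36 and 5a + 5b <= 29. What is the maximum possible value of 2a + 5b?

25

Relaxing integrality, the LP optimum is 29.00 at (a,b) = (0, 5.8), which is not an integer point.
(a,b)=(0,5): 5·0+6·5=30≤36, 5·0+5·5=25≤29, objective 25.
(a,b)=(1,4): 5·1+6·4=29≤36, 5·1+5·4=25≤29, objective 22.
(a,b)=(0,4): 5·0+6·4=24≤36, 5·0+5·4=20≤29, objective 20.
Maximum is 25 at (a,b)=(0,5).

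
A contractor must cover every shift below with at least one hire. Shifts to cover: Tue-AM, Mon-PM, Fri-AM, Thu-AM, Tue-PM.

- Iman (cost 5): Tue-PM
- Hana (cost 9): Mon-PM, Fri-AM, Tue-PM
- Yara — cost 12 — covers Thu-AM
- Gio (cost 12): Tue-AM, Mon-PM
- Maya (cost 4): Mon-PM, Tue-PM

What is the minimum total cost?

33

Choose Hana, Yara, and Gio: together they cover Tue-AM, Mon-PM, Fri-AM, Thu-AM, Tue-PM — every shift.
Total cost: 9 + 12 + 12 = 33.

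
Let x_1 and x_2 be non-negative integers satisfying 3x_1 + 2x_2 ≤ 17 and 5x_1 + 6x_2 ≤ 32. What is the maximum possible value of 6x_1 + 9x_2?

The continuous relaxation peaks at (0, 5.33) with value 48.00; rounding to a feasible lattice point costs some objective.
(x_1,x_2)=(0,5) is feasible, giving 45.
(x_1,x_2)=(1,4) is feasible, giving 42.
No feasible integer point exceeds 45.

45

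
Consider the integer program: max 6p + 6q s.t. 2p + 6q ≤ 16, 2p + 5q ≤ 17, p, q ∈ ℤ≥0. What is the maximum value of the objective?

48

(p,q)=(8,0): 2·8+6·0=16≤16, 2·8+5·0=16≤17, objective 48.
(p,q)=(7,0): 2·7+6·0=14≤16, 2·7+5·0=14≤17, objective 42.
No feasible integer point exceeds 48.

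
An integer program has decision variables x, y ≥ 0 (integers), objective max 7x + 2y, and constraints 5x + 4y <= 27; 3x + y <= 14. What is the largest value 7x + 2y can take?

(x,y)=(4,1) is feasible, giving 30.
(x,y)=(4,0) is feasible, giving 28.
(x,y)=(3,2) is feasible, giving 25.
Maximum is 30 at (x,y)=(4,1).

30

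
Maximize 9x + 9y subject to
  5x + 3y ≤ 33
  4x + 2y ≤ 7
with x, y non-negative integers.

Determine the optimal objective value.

The continuous relaxation peaks at (0, 3.5) with value 31.50; rounding to a feasible lattice point costs some objective.
(x,y)=(0,3): 5·0+3·3=9≤33, 4·0+2·3=6≤7, objective 27.
(x,y)=(0,2): 5·0+3·2=6≤33, 4·0+2·2=4≤7, objective 18.
No feasible integer point exceeds 27.

27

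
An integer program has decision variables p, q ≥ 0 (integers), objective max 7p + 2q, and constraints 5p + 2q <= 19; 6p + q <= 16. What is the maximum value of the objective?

22

The continuous relaxation peaks at (1.86, 4.86) with value 22.71; rounding to a feasible lattice point costs some objective.
(p,q)=(2,4): 5·2+2·4=18≤19, 6·2+1·4=16≤16, objective 22.
(p,q)=(2,3): 5·2+2·3=16≤19, 6·2+1·3=15≤16, objective 20.
(p,q)=(1,5): 5·1+2·5=15≤19, 6·1+1·5=11≤16, objective 17.
The best lattice point is (2,4), giving 22.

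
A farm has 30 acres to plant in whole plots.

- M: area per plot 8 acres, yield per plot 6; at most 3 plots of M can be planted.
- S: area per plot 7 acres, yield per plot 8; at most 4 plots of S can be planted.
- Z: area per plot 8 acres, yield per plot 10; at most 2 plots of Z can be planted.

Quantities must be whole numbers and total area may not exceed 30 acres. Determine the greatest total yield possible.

36

This is a bounded integer knapsack.
Take 2×S and 2×Z: area 30 ≤ 30, yield 2·8 + 2·10 = 36.
Z has the best ratio (10/8) and is taken to its limit of 2; remaining capacity is filled optimally with the others.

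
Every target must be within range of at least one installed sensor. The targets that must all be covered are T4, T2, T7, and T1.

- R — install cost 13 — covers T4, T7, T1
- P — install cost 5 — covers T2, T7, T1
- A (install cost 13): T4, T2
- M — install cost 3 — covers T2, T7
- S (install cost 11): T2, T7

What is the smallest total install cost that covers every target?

The greedy cost-per-new-target heuristic would pick M, P, and R for 21, but a cheaper cover exists.
Choose R and M: together they cover T4, T2, T7, T1 — every target.
Total install cost: 13 + 3 = 16.
No cover costs less than 16.

16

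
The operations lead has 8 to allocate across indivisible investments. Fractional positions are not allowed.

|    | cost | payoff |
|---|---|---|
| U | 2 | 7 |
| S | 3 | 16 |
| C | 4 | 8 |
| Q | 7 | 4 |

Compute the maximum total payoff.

24

S + C: cost 3 + 4 = 7 ≤ 8, payoff 16 + 8 = 24.
S: cost 3 ≤ 8, payoff 16.
U + S: cost 2 + 3 = 5 ≤ 8, payoff 7 + 16 = 23.
Best is S and C with total payoff 24.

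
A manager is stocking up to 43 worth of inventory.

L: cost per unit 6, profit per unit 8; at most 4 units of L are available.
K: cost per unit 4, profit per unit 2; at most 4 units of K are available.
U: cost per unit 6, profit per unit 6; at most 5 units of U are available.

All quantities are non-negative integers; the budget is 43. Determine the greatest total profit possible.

50

This is a bounded integer knapsack.
3×L and 4×U: cost 42 ≤ 43, profit 3·8 + 4·6 = 48.
4×L and 3×U: cost 42 ≤ 43, profit 4·8 + 3·6 = 50.
Best is 50.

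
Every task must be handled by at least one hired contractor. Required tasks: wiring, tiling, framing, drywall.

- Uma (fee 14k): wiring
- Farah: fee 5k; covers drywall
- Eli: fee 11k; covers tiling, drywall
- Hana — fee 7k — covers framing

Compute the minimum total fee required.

32

The greedy cost-per-new-task heuristic would pick Farah, Hana, Eli, and Uma for 37, but a cheaper cover exists.
Choose Uma, Eli, and Hana: together they cover wiring, tiling, framing, drywall — every task.
Total fee: 14 + 11 + 7 = 32.
No cover costs less than 32.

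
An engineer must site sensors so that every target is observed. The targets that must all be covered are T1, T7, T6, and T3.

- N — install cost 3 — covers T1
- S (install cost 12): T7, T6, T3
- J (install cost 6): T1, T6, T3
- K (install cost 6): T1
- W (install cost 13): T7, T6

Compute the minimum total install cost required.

15

Choose N and S: together they cover T1, T7, T6, T3 — every target.
Total install cost: 3 + 12 = 15.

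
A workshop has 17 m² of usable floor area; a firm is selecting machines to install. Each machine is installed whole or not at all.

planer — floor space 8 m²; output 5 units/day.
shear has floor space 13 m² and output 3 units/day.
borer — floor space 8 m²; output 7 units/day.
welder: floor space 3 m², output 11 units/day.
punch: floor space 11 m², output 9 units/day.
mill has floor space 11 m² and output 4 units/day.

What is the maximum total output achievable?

Take welder and punch: floor space 3 + 11 = 14 ≤ 17, output 11 + 9 = 20.
No other feasible combination does better.

20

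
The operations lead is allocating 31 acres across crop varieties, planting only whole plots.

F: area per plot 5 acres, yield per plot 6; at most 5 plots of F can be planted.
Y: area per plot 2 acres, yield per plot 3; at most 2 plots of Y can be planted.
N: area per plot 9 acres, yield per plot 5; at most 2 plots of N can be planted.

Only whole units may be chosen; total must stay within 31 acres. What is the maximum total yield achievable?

36

Y has the best ratio (3/2); taking only Y gives at most 2×3 = 6 (stopped by the supply cap of 2).
Mixing does better — 5×F and 2×Y: area 29 ≤ 31, yield 5·6 + 2·3 = 36.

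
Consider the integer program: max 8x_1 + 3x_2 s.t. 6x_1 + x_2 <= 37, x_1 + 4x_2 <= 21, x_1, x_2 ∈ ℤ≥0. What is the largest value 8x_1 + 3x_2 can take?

52

(x_1,x_2)=(5,4): 6·5+1·4=34≤37, 1·5+4·4=21≤21, objective 52.
(x_1,x_2)=(5,3): 6·5+1·3=33≤37, 1·5+4·3=17≤21, objective 49.
Maximum is 52 at (x_1,x_2)=(5,4).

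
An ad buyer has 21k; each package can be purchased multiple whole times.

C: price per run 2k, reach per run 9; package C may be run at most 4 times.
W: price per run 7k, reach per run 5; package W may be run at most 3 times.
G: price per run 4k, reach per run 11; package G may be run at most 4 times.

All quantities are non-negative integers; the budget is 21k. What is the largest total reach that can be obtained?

2×C and 4×G: price 20 ≤ 21, reach 2·9 + 4·11 = 62.
4×C and 3×G: price 20 ≤ 21, reach 4·9 + 3·11 = 69.
Best is 69.

69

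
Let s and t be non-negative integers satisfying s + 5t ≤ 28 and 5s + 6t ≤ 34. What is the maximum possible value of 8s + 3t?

48

The continuous relaxation peaks at (6.8, 0) with value 54.40; rounding to a feasible lattice point costs some objective.
(s,t)=(6,0): 1·6+5·0=6≤28, 5·6+6·0=30≤34, objective 48.
(s,t)=(5,1): 1·5+5·1=10≤28, 5·5+6·1=31≤34, objective 43.
(s,t)=(5,0): 1·5+5·0=5≤28, 5·5+6·0=25≤34, objective 40.
The best lattice point is (6,0), giving 48.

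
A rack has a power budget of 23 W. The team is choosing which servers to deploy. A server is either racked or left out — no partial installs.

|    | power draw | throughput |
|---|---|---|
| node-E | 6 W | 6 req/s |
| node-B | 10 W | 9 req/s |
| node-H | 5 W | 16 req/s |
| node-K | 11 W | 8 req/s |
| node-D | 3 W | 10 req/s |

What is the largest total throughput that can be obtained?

Allowing fractional choices, the relaxed optimum would be about 40.1, but servers are indivisible.
node-E + node-H + node-D: power draw 6 + 5 + 3 = 14 ≤ 23, throughput 6 + 16 + 10 = 32.
node-H + node-K + node-D: power draw 5 + 11 + 3 = 19 ≤ 23, throughput 16 + 8 + 10 = 34.
node-B + node-H + node-D: power draw 10 + 5 + 3 = 18 ≤ 23, throughput 9 + 16 + 10 = 35.
Best is node-B, node-H, and node-D with total throughput 35.

35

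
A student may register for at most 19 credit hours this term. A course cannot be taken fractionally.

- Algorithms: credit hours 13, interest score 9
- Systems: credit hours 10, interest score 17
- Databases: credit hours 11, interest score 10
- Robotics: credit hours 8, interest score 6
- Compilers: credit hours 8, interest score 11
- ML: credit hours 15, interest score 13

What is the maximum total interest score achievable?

28

Systems + Robotics: credit hours 10 + 8 = 18 ≤ 19, interest score 17 + 6 = 23.
Systems + Compilers: credit hours 10 + 8 = 18 ≤ 19, interest score 17 + 11 = 28.
Databases + Compilers: credit hours 11 + 8 = 19 ≤ 19, interest score 10 + 11 = 21.
Best is Systems and Compilers with total interest score 28.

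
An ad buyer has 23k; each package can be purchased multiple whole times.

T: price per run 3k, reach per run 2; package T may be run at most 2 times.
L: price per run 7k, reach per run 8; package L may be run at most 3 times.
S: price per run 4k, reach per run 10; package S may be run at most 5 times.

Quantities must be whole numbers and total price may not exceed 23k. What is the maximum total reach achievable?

52

5×S: price 20 ≤ 23, reach 5·10 = 50.
1×T and 5×S: price 23 ≤ 23, reach 1·2 + 5·10 = 52.
Best is 52.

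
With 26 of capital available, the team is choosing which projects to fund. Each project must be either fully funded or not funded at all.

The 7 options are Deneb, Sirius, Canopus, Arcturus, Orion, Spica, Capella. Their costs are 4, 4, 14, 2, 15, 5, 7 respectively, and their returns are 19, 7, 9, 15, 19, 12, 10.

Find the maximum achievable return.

65

Treat it as a binary knapsack problem.
Take Deneb, Arcturus, Orion, and Spica: cost 4 + 2 + 15 + 5 = 26 ≤ 26, return 19 + 15 + 19 + 12 = 65.
No other feasible combination does better.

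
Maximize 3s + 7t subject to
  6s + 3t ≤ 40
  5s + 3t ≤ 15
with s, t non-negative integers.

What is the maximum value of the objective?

35

(s,t)=(0,5): 6·0+3·5=15≤40, 5·0+3·5=15≤15, objective 35.
(s,t)=(0,4): 6·0+3·4=12≤40, 5·0+3·4=12≤15, objective 28.
The best lattice point is (0,5), giving 35.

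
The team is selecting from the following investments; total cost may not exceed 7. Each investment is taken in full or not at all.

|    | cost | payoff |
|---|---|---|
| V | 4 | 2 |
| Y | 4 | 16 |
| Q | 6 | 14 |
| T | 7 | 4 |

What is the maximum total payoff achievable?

16

This is a 0-1 knapsack instance.
Y: cost 4 ≤ 7, payoff 16.
Q: cost 6 ≤ 7, payoff 14.
T: cost 7 ≤ 7, payoff 4.
Best is Y with total payoff 16.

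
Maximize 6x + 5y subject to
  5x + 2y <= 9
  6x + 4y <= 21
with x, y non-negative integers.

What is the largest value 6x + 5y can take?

Relaxing integrality, the LP optimum is 22.50 at (x,y) = (0, 4.5), which is not an integer point.
(x,y)=(0,4): 5·0+2·4=8≤9, 6·0+4·4=16≤21, objective 20.
(x,y)=(0,3): 5·0+2·3=6≤9, 6·0+4·3=12≤21, objective 15.
The best lattice point is (0,4), giving 20.

20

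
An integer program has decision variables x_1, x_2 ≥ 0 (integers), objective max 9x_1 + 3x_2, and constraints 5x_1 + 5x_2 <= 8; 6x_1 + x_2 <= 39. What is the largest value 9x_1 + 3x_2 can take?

9

(x_1,x_2)=(1,0) is feasible, giving 9.
(x_1,x_2)=(0,1) is feasible, giving 3.
(x_1,x_2)=(0,0) is feasible, giving 0.
The best lattice point is (1,0), giving 9.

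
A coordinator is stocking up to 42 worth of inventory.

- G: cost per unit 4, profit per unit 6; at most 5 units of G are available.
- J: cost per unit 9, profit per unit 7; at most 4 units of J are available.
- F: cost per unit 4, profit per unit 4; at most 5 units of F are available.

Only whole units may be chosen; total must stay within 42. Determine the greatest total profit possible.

50

G has the best ratio (6/4); taking only G gives at most 5×6 = 30 (stopped by the supply cap of 5).
Mixing does better — 5×G and 5×F: cost 40 ≤ 42, profit 5·6 + 5·4 = 50.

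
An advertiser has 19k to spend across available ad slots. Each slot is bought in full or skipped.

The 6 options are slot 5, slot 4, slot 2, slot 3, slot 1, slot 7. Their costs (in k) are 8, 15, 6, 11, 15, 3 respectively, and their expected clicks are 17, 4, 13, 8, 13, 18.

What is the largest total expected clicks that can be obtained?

Treat it as a binary knapsack problem.
Allowing fractional choices, the relaxed optimum would be about 49.7, but ad slots are indivisible.
slot 5 + slot 7: cost 8 + 3 = 11 ≤ 19, expected clicks 17 + 18 = 35.
slot 5 + slot 2 + slot 7: cost 8 + 6 + 3 = 17 ≤ 19, expected clicks 17 + 13 + 18 = 48.
slot 2 + slot 7: cost 6 + 3 = 9 ≤ 19, expected clicks 13 + 18 = 31.
Best is slot 5, slot 2, and slot 7 with total expected clicks 48.

48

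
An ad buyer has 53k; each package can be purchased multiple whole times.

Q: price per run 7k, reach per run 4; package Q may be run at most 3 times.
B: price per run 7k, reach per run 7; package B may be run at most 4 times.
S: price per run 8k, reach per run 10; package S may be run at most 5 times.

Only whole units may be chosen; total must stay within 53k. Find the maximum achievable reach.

This is a bounded integer knapsack.
S has the best ratio (10/8); taking only S gives at most 5×10 = 50 (stopped by the supply cap of 5).
Mixing does better — 3×B and 4×S: price 53 ≤ 53, reach 3·7 + 4·10 = 61.

61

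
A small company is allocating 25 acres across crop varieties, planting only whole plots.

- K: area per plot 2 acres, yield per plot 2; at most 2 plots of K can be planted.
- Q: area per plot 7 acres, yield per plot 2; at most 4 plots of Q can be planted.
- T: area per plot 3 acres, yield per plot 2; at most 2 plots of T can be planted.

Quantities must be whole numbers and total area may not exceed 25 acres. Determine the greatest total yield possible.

12

1×K, 2×Q, and 2×T: area 22 ≤ 25, yield 1·2 + 2·2 + 2·2 = 10.
2×K, 2×Q, and 2×T: area 24 ≤ 25, yield 2·2 + 2·2 + 2·2 = 12.
Best is 12.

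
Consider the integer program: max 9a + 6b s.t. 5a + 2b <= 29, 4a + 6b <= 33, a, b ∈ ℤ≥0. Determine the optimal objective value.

57

The continuous relaxation peaks at (4.91, 2.23) with value 57.55; rounding to a feasible lattice point costs some objective.
(a,b)=(5,2) is feasible, giving 57.
(a,b)=(5,1) is feasible, giving 51.
(a,b)=(4,2) is feasible, giving 48.
Maximum is 57 at (a,b)=(5,2).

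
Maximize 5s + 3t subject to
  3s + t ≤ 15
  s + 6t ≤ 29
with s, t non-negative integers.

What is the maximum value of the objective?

The continuous relaxation peaks at (3.59, 4.24) with value 30.65; rounding to a feasible lattice point costs some objective.
(s,t)=(4,3): 3·4+1·3=15≤15, 1·4+6·3=22≤29, objective 29.
(s,t)=(3,4): 3·3+1·4=13≤15, 1·3+6·4=27≤29, objective 27.
(s,t)=(4,2): 3·4+1·2=14≤15, 1·4+6·2=16≤29, objective 26.
(s,t)=(3,3): 3·3+1·3=12≤15, 1·3+6·3=21≤29, objective 24.
No feasible integer point exceeds 29.

29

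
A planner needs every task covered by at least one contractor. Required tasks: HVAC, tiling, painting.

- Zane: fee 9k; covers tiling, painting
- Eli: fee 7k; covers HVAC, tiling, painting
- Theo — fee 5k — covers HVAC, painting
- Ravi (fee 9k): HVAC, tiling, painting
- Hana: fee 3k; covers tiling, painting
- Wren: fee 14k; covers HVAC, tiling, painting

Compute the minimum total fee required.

The greedy cost-per-new-task heuristic would pick Hana and Theo for 8, but a cheaper cover exists.
Eli alone covers HVAC, tiling, painting — every task.
Total fee: 7.
No cover costs less than 7.

7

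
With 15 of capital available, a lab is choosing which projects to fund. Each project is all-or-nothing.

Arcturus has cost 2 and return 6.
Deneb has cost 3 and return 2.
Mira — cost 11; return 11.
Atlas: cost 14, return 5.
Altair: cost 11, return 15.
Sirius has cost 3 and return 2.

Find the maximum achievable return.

This is a 0-1 knapsack instance.
Allowing fractional choices, the relaxed optimum would be about 23.0, but projects are indivisible.
Arcturus + Altair: cost 2 + 11 = 13 ≤ 15, return 6 + 15 = 21.
Arcturus + Mira: cost 2 + 11 = 13 ≤ 15, return 6 + 11 = 17.
Best is Arcturus and Altair with total return 21.

21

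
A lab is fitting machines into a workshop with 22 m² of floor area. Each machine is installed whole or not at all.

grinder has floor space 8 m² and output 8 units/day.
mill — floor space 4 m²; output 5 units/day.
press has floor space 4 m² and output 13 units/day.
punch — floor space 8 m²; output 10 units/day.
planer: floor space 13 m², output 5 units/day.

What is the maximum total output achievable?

31

Allowing fractional choices, the relaxed optimum would be about 34.0, but machines are indivisible.
mill + press + punch: floor space 4 + 4 + 8 = 16 ≤ 22, output 5 + 13 + 10 = 28.
grinder + mill + press: floor space 8 + 4 + 4 = 16 ≤ 22, output 8 + 5 + 13 = 26.
grinder + press + punch: floor space 8 + 4 + 8 = 20 ≤ 22, output 8 + 13 + 10 = 31.
Best is grinder, press, and punch with total output 31.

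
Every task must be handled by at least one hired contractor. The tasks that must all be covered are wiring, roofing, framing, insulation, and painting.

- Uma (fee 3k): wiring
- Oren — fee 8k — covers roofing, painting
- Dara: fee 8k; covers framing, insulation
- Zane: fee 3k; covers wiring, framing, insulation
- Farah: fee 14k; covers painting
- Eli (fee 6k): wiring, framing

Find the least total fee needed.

11

Choose Oren and Zane: together they cover wiring, roofing, framing, insulation, painting — every task.
Total fee: 8 + 3 = 11.
No cover costs less than 11.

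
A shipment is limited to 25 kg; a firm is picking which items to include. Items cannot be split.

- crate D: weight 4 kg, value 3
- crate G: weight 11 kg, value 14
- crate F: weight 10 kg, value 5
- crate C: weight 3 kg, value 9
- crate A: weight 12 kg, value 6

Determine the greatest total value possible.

Treat it as a binary knapsack problem.
Take crate G, crate F, and crate C: weight 11 + 10 + 3 = 24 ≤ 25, value 14 + 5 + 9 = 28.
No other feasible combination does better.

28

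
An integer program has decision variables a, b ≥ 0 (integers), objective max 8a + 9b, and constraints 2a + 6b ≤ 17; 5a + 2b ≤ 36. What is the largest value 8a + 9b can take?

56

Relaxing integrality, the LP optimum is 60.50 at (a,b) = (7, 0.5), which is not an integer point.
(a,b)=(7,0): 2·7+6·0=14≤17, 5·7+2·0=35≤36, objective 56.
(a,b)=(6,0): 2·6+6·0=12≤17, 5·6+2·0=30≤36, objective 48.
Maximum is 56 at (a,b)=(7,0).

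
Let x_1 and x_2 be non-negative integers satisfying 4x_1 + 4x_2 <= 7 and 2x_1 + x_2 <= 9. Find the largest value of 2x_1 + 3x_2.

3

The continuous relaxation peaks at (0, 1.75) with value 5.25; rounding to a feasible lattice point costs some objective.
(x_1,x_2)=(0,1): 4·0+4·1=4≤7, 2·0+1·1=1≤9, objective 3.
(x_1,x_2)=(1,0): 4·1+4·0=4≤7, 2·1+1·0=2≤9, objective 2.
The best lattice point is (0,1), giving 3.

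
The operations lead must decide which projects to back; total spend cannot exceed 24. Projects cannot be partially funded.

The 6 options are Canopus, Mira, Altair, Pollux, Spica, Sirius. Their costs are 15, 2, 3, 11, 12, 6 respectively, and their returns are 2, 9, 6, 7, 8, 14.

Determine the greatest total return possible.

Mira + Spica + Sirius: cost 2 + 12 + 6 = 20 ≤ 24, return 9 + 8 + 14 = 31.
Mira + Altair + Pollux + Sirius: cost 2 + 3 + 11 + 6 = 22 ≤ 24, return 9 + 6 + 7 + 14 = 36.
Mira + Altair + Spica + Sirius: cost 2 + 3 + 12 + 6 = 23 ≤ 24, return 9 + 6 + 8 + 14 = 37.
Best is Mira, Altair, Spica, and Sirius with total return 37.

37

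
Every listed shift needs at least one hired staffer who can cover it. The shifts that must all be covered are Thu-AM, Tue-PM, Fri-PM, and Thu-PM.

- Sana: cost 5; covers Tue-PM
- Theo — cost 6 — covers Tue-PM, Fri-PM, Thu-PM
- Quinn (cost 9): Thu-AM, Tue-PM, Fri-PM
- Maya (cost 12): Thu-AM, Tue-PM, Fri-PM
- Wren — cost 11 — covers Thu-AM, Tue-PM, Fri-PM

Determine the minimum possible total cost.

This is an integer covering problem.
Choose Theo and Quinn: together they cover Thu-AM, Tue-PM, Fri-PM, Thu-PM — every shift.
Total cost: 6 + 9 = 15.
No cover costs less than 15.

15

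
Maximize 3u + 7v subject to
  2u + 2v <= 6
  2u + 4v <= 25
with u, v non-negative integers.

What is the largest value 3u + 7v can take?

(u,v)=(0,3): 2·0+2·3=6≤6, 2·0+4·3=12≤25, objective 21.
(u,v)=(1,2): 2·1+2·2=6≤6, 2·1+4·2=10≤25, objective 17.
(u,v)=(0,2): 2·0+2·2=4≤6, 2·0+4·2=8≤25, objective 14.
The best lattice point is (0,3), giving 21.

21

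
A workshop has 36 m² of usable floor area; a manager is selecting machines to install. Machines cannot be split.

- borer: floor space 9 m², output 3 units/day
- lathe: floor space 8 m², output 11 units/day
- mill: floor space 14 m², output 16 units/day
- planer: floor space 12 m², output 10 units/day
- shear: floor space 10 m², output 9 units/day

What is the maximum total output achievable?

37

Allowing fractional choices, the relaxed optimum would be about 39.3, but machines are indivisible.
lathe + mill + shear: floor space 8 + 14 + 10 = 32 ≤ 36, output 11 + 16 + 9 = 36.
lathe + mill + planer: floor space 8 + 14 + 12 = 34 ≤ 36, output 11 + 16 + 10 = 37.
mill + planer + shear: floor space 14 + 12 + 10 = 36 ≤ 36, output 16 + 10 + 9 = 35.
Best is lathe, mill, and planer with total output 37.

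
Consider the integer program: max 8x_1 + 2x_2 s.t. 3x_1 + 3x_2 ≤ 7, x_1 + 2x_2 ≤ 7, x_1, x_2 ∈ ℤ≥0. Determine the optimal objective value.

(x_1,x_2)=(2,0): 3·2+3·0=6≤7, 1·2+2·0=2≤7, objective 16.
(x_1,x_2)=(1,1): 3·1+3·1=6≤7, 1·1+2·1=3≤7, objective 10.
(x_1,x_2)=(1,0): 3·1+3·0=3≤7, 1·1+2·0=1≤7, objective 8.
No feasible integer point exceeds 16.

16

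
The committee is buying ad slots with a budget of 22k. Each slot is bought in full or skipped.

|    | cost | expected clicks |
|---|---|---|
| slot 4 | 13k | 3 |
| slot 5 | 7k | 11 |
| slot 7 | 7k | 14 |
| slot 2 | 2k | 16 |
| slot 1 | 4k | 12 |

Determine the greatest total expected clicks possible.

53

slot 5 + slot 7 + slot 2: cost 7 + 7 + 2 = 16 ≤ 22, expected clicks 11 + 14 + 16 = 41.
slot 7 + slot 2 + slot 1: cost 7 + 2 + 4 = 13 ≤ 22, expected clicks 14 + 16 + 12 = 42.
slot 5 + slot 7 + slot 2 + slot 1: cost 7 + 7 + 2 + 4 = 20 ≤ 22, expected clicks 11 + 14 + 16 + 12 = 53.
Best is slot 5, slot 7, slot 2, and slot 1 with total expected clicks 53.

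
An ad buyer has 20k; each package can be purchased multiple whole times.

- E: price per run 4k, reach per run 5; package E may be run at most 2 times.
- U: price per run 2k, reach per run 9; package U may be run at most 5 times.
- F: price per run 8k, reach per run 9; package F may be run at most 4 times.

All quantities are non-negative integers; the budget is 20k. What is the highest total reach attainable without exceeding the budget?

U has the best ratio (9/2); taking only U gives at most 5×9 = 45 (stopped by the supply cap of 5).
Mixing does better — 2×E and 5×U: price 18 ≤ 20, reach 2·5 + 5·9 = 55.

55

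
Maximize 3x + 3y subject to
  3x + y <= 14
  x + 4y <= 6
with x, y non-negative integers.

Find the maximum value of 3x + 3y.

Relaxing integrality, the LP optimum is 14.73 at (x,y) = (4.55, 0.364), which is not an integer point.
(x,y)=(4,0): 3·4+1·0=12≤14, 1·4+4·0=4≤6, objective 12.
(x,y)=(3,0): 3·3+1·0=9≤14, 1·3+4·0=3≤6, objective 9.
No feasible integer point exceeds 12.

12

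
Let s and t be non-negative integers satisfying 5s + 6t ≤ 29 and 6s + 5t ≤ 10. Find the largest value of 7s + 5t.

The continuous relaxation peaks at (1.67, 0) with value 11.67; rounding to a feasible lattice point costs some objective.
(s,t)=(0,2) is feasible, giving 10.
(s,t)=(1,0) is feasible, giving 7.
Maximum is 10 at (s,t)=(0,2).

10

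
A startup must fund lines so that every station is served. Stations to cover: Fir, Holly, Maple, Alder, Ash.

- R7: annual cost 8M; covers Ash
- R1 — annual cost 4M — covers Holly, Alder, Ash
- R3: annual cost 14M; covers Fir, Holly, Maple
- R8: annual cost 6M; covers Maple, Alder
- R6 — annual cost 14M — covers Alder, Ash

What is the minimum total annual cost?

18

The greedy cost-per-new-station heuristic would pick R1, R8, and R3 for 24, but a cheaper cover exists.
Choose R1 and R3: together they cover Fir, Holly, Maple, Alder, Ash — every station.
Total annual cost: 4 + 14 = 18.
No cover costs less than 18.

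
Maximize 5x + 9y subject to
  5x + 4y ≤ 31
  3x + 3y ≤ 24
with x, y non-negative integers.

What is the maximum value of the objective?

The continuous relaxation peaks at (0, 7.75) with value 69.75; rounding to a feasible lattice point costs some objective.
(x,y)=(0,7): 5·0+4·7=28≤31, 3·0+3·7=21≤24, objective 63.
(x,y)=(1,6): 5·1+4·6=29≤31, 3·1+3·6=21≤24, objective 59.
(x,y)=(0,6): 5·0+4·6=24≤31, 3·0+3·6=18≤24, objective 54.
Maximum is 63 at (x,y)=(0,7).

63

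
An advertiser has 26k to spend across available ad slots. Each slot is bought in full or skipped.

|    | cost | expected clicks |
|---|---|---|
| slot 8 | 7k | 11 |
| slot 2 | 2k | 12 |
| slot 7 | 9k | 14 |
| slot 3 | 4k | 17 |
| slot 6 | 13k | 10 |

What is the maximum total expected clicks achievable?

This is an integer program with binary decision variables.
Take slot 8, slot 2, slot 7, and slot 3: cost 7 + 2 + 9 + 4 = 22 ≤ 26, expected clicks 11 + 12 + 14 + 17 = 54.
No other feasible combination does better.

54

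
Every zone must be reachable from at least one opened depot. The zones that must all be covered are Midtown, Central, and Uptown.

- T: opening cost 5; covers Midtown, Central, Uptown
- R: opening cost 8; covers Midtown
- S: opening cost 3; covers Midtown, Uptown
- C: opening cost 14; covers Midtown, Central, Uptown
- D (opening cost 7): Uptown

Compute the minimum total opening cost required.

5

This is an integer covering problem.
The greedy cost-per-new-zone heuristic would pick S and T for 8, but a cheaper cover exists.
T alone covers Midtown, Central, Uptown — every zone.
Total opening cost: 5.
No cover costs less than 5.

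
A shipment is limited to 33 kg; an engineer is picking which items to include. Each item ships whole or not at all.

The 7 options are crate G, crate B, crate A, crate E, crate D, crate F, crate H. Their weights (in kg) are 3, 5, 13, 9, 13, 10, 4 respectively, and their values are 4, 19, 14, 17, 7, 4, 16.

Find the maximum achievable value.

66

Take crate B, crate A, crate E, and crate H: weight 5 + 13 + 9 + 4 = 31 ≤ 33, value 19 + 14 + 17 + 16 = 66.
No other feasible combination does better.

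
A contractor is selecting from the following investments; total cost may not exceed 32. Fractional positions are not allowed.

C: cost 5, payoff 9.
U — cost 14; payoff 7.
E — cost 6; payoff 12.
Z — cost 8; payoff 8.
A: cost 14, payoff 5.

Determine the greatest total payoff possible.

Take C, E, and Z: cost 5 + 6 + 8 = 19 ≤ 32, payoff 9 + 12 + 8 = 29.
No other feasible combination does better.

29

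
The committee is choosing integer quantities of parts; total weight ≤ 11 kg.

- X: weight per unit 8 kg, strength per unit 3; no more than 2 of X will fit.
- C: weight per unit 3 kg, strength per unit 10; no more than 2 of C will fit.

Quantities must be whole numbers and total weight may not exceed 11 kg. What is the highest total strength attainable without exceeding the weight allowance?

20

2×C: weight 6 ≤ 11, strength 2·10 = 20.
1×X and 1×C: weight 11 ≤ 11, strength 1·3 + 1·10 = 13.
Best is 20.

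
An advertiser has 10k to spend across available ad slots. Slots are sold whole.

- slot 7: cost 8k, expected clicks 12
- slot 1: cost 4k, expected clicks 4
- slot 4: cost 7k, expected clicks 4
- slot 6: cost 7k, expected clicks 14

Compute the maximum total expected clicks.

This is an integer program with binary decision variables.
slot 1: cost 4 ≤ 10, expected clicks 4.
slot 6: cost 7 ≤ 10, expected clicks 14.
slot 7: cost 8 ≤ 10, expected clicks 12.
Best is slot 6 with total expected clicks 14.

14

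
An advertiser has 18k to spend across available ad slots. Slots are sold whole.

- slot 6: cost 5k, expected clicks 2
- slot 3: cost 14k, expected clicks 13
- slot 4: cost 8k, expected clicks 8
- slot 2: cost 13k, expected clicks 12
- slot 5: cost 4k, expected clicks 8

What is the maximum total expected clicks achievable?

21

This is a 0-1 knapsack instance.
Take slot 3 and slot 5: cost 14 + 4 = 18 ≤ 18, expected clicks 13 + 8 = 21.
No other feasible combination does better.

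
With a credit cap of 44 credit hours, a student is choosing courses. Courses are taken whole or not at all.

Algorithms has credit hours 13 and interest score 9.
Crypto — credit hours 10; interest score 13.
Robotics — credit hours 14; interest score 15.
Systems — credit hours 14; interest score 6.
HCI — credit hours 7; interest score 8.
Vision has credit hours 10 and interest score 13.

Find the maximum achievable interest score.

Allowing fractional choices, the relaxed optimum would be about 51.1, but courses are indivisible.
Crypto + Robotics + HCI + Vision: credit hours 10 + 14 + 7 + 10 = 41 ≤ 44, interest score 13 + 15 + 8 + 13 = 49.
Algorithms + Crypto + Robotics + HCI: credit hours 13 + 10 + 14 + 7 = 44 ≤ 44, interest score 9 + 13 + 15 + 8 = 45.
Best is Crypto, Robotics, HCI, and Vision with total interest score 49.

49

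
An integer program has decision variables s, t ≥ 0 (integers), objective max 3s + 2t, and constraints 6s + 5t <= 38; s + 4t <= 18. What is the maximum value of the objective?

Relaxing integrality, the LP optimum is 19.00 at (s,t) = (6.33, 0), which is not an integer point.
(s,t)=(6,0): 6·6+5·0=36≤38, 1·6+4·0=6≤18, objective 18.
(s,t)=(5,1): 6·5+5·1=35≤38, 1·5+4·1=9≤18, objective 17.
(s,t)=(5,0): 6·5+5·0=30≤38, 1·5+4·0=5≤18, objective 15.
Maximum is 18 at (s,t)=(6,0).

18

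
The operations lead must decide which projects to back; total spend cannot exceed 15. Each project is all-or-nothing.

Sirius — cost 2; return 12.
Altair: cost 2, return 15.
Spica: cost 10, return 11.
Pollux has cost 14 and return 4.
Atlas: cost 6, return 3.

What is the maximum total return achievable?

Treat it as a binary knapsack problem.
Sirius + Altair + Spica: cost 2 + 2 + 10 = 14 ≤ 15, return 12 + 15 + 11 = 38.
Sirius + Altair + Atlas: cost 2 + 2 + 6 = 10 ≤ 15, return 12 + 15 + 3 = 30.
Sirius + Altair: cost 2 + 2 = 4 ≤ 15, return 12 + 15 = 27.
Best is Sirius, Altair, and Spica with total return 38.

38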